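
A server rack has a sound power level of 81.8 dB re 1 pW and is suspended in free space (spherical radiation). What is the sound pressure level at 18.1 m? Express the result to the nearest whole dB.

46 dB

Free-field spherical radiation: L_p = L_w − 10·log₁₀(4π·r²), r = 18.1 m.
4π·r² = 4117 m², 10·log₁₀ of that is 36.146 dB.
L_p = 81.8 − 36.146 = 45.65 dB.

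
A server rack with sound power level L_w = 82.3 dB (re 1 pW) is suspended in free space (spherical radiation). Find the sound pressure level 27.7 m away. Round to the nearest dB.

42 dB

L_p = L_w − 10·log₁₀(4π·r²) with r = 27.7 m.
4π·r² = 9642 m², 10·log₁₀ of that is 39.842 dB.
L_p = 82.3 − 39.842 = 42.46 dB.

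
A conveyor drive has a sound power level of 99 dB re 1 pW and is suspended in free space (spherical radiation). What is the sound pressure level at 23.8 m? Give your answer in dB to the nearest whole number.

L_p = L_w − 10·log₁₀(4π·r²) with r = 23.8 m.
4π·r² = 7118 m², 10·log₁₀ of that is 38.524 dB.
L_p = 99 − 38.524 = 60.48 dB.

60 dB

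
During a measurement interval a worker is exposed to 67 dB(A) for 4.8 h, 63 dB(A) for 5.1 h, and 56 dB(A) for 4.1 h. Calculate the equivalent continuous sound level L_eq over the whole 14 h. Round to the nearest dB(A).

The energy average is taken in the linear domain: L_eq = 10·log₁₀[(Σ tᵢ·10^(Lᵢ/10))/T], T = 14 h.
Σ tᵢ·10^(Lᵢ/10) = 4.8·10^(67/10) + 5.1·10^(63/10) + 4.1·10^(56/10) = 3.587e+07.
L_eq = 10·log₁₀(3.587e+07/14) = 64.09 dB(A).

64 dB(A)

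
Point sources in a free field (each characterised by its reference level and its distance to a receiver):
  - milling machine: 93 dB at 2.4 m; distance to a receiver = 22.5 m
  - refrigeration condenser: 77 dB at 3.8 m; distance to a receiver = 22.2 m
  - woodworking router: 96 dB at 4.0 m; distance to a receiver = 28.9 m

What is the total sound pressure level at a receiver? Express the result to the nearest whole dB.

Apply inverse-square spreading to bring every level to the receiver, then sum 10^(L/10).
milling machine: 93 − 20·log₁₀(22.5/2.4) = 93 − 19.44 = 73.56 dB.
refrigeration condenser: 77 − 20·log₁₀(22.2/3.8) = 77 − 15.33 = 61.67 dB.
woodworking router: 96 − 20·log₁₀(28.9/4.0) = 96 − 17.18 = 78.82 dB.
Σ 10^(L/10) = 1.004e+08 → L_total = 10·log₁₀(1.004e+08) = 80.02 dB.

80 dB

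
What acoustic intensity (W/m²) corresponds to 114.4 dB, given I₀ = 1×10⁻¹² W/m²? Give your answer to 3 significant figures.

I/I₀ = 10^(114.4/10) = 2.754e+11, so I = 2.754e+11 × 10⁻¹² W/m².

0.275 W/m²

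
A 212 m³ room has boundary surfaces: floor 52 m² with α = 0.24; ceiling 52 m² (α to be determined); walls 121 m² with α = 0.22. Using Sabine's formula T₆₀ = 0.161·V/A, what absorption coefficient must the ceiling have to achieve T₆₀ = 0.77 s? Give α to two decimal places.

0.10

A = 0.161·V/T₆₀ = 0.161·212/0.77 = 44.33 m² sabins.
Absorption from the other surfaces = 52·0.24 + 121·0.22 = 39.10 m², so the ceiling must supply 5.23 m² over 52 m².
α = 5.23/52 = 0.101.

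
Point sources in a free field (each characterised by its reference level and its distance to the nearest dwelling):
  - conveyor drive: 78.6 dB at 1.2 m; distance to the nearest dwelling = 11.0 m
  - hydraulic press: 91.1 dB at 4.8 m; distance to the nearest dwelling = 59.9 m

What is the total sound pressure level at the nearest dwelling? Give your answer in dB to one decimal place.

First find each source's level at the receiver (point-source: −20·log₁₀(r/r_ref)), then combine on an intensity basis.
conveyor drive: 78.6 − 20·log₁₀(11.0/1.2) = 78.6 − 19.24 = 59.36 dB.
hydraulic press: 91.1 − 20·log₁₀(59.9/4.8) = 91.1 − 21.92 = 69.18 dB.
Σ 10^(L/10) = 9.134e+06 → L_total = 10·log₁₀(9.134e+06) = 69.61 dB.

69.6 dB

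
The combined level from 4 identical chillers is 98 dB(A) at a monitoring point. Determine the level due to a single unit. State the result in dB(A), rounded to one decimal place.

92.0 dB(A)

For N identical incoherent sources L_total = L₁ + 10·log₁₀ N, so L₁ = 98 − 10·log₁₀(4) = 98 − 6.021.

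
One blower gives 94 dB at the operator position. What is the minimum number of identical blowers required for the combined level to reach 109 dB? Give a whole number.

The shortfall is 109 − 94 = 15.0 dB, and N units add 10·log₁₀ N, so need 10·log₁₀ N ≥ 15.0.
N ≥ 10^(15.0/10) = 31.623, so N = 32.

32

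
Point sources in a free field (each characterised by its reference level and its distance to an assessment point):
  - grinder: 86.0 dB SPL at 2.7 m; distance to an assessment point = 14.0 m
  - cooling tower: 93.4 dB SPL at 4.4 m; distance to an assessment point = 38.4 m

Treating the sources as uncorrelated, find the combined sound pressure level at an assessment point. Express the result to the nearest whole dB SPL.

First find each source's level at the receiver (point-source: −20·log₁₀(r/r_ref)), then combine on an intensity basis.
grinder: 86.0 − 20·log₁₀(14.0/2.7) = 86.0 − 14.30 = 71.70 dB SPL.
cooling tower: 93.4 − 20·log₁₀(38.4/4.4) = 93.4 − 18.82 = 74.58 dB SPL.
Σ 10^(L/10) = 4.353e+07 → L_total = 10·log₁₀(4.353e+07) = 76.39 dB SPL.

76 dB SPL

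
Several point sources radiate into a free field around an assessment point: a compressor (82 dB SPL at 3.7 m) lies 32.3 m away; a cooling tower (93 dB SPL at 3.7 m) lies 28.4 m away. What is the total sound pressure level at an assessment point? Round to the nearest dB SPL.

76 dB SPL

Propagate each source to the receiver with L = L_ref − 20·log₁₀(r/r_ref), then add intensities.
compressor: 82 − 20·log₁₀(32.3/3.7) = 82 − 18.82 = 63.18 dB SPL.
cooling tower: 93 − 20·log₁₀(28.4/3.7) = 93 − 17.70 = 75.30 dB SPL.
Σ 10^(L/10) = 3.595e+07 → L_total = 10·log₁₀(3.595e+07) = 75.56 dB SPL.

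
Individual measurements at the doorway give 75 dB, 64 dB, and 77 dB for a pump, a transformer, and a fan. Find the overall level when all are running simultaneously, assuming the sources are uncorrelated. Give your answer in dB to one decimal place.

Incoherent sources combine by intensity addition: L_total = 10·log₁₀(Σ 10^(L_i/10)).
Σ 10^(L/10) = 10^(75/10) + 10^(64/10) + 10^(77/10) = 8.425e+07.
L_total = 10·log₁₀(8.425e+07) = 79.26 dB.

79.3 dB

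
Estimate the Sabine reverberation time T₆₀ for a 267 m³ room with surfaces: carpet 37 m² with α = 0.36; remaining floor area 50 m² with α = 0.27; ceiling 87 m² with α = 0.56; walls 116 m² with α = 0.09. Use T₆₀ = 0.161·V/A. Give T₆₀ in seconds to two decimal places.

0.50 s

Summing Sᵢαᵢ: 37·0.36 + 50·0.27 + 87·0.56 + 116·0.09 = 85.98 m².
T₆₀ = 0.161 × 267 / 85.98 = 0.500 s.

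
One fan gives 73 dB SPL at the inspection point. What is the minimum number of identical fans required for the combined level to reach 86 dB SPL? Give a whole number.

Need L₁ + 10·log₁₀ N ≥ 86, i.e. log₁₀ N ≥ 1.30.
N ≥ 10^(13.0/10) = 19.953, so N = 20.

20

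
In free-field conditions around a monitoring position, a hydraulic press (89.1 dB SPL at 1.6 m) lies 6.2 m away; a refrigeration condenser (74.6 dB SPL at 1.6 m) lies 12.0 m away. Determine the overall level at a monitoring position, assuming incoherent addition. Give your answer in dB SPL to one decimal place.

Propagate each source to the receiver with L = L_ref − 20·log₁₀(r/r_ref), then add intensities.
hydraulic press: 89.1 − 20·log₁₀(6.2/1.6) = 89.1 − 11.77 = 77.33 dB SPL.
refrigeration condenser: 74.6 − 20·log₁₀(12.0/1.6) = 74.6 − 17.50 = 57.10 dB SPL.
Σ 10^(L/10) = 5.465e+07 → L_total = 10·log₁₀(5.465e+07) = 77.38 dB SPL.

77.4 dB SPL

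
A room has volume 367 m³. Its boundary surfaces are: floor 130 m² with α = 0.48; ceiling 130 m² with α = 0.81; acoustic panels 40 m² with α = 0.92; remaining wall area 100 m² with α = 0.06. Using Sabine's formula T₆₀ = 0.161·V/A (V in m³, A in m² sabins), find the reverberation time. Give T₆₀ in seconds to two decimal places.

0.28 s

Total absorption A = 130·0.48 + 130·0.81 + 40·0.92 + 100·0.06 = 210.50 m² sabins.
T₆₀ = 0.161 × 367 / 210.50 = 0.281 s.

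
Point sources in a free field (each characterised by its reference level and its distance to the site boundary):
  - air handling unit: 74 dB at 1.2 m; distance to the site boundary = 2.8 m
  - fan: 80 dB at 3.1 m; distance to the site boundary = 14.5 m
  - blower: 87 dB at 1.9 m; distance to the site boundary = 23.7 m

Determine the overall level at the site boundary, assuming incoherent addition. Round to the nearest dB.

First find each source's level at the receiver (point-source: −20·log₁₀(r/r_ref)), then combine on an intensity basis.
air handling unit: 74 − 20·log₁₀(2.8/1.2) = 74 − 7.36 = 66.64 dB.
fan: 80 − 20·log₁₀(14.5/3.1) = 80 − 13.40 = 66.60 dB.
blower: 87 − 20·log₁₀(23.7/1.9) = 87 − 21.92 = 65.08 dB.
Σ 10^(L/10) = 1.241e+07 → L_total = 10·log₁₀(1.241e+07) = 70.94 dB.

71 dB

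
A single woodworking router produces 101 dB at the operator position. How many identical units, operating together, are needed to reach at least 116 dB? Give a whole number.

Need L₁ + 10·log₁₀ N ≥ 116, i.e. log₁₀ N ≥ 1.50.
N ≥ 10^(15.0/10) = 31.623, so N = 32.

32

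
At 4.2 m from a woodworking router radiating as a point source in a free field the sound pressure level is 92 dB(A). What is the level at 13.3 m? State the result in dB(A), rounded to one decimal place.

82.0 dB(A)

For a point source, L₂ = L₁ − 20·log₁₀(r₂/r₁).
L₂ = 92 − 20·log₁₀(13.3/4.2) = 92 − 10.012 = 81.99 dB(A).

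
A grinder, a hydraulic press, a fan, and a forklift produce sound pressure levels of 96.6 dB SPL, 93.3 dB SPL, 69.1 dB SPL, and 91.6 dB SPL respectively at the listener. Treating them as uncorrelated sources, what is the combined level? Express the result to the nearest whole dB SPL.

For uncorrelated sources the intensities add, so convert each level to linear form, sum, and take 10·log₁₀ of the total.
Σ 10^(L/10) = 10^(96.6/10) + 10^(93.3/10) + 10^(69.1/10) + 10^(91.6/10) = 8.162e+09.
L_total = 10·log₁₀(8.162e+09) = 99.12 dB SPL.

99 dB SPL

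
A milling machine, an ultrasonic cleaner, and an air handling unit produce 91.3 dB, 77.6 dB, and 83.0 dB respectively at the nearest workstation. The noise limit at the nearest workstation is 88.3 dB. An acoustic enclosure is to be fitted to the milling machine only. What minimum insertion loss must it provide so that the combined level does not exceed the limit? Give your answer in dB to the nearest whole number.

Everything except the milling machine sums to 10^(77.6/10) + 10^(83.0/10) = 2.571e+08 in linear terms, 84.10 dB.
The limit corresponds to 10^(88.3/10) = 6.761e+08; subtracting the fixed part leaves 4.190e+08 for the milling machine, i.e. 86.22 dB.
So the milling machine must be reduced from 91.3 to 86.22 dB: IL = 5.08 dB.

5 dB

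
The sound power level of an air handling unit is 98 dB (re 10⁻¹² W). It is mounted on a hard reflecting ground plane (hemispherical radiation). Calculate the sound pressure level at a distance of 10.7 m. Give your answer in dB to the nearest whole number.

69 dB

Free-field hemispherical radiation: L_p = L_w − 10·log₁₀(2π·r²), r = 10.7 m.
2π·r² = 719.4 m², 10·log₁₀ of that is 28.569 dB.
L_p = 98 − 28.569 = 69.43 dB.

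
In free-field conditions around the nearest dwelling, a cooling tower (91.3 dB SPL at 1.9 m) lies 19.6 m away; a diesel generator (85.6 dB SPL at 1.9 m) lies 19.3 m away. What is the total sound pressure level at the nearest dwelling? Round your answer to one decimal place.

First find each source's level at the receiver (point-source: −20·log₁₀(r/r_ref)), then combine on an intensity basis.
cooling tower: 91.3 − 20·log₁₀(19.6/1.9) = 91.3 − 20.27 = 71.03 dB SPL.
diesel generator: 85.6 − 20·log₁₀(19.3/1.9) = 85.6 − 20.14 = 65.46 dB SPL.
Σ 10^(L/10) = 1.620e+07 → L_total = 10·log₁₀(1.620e+07) = 72.09 dB SPL.

72.1 dB SPL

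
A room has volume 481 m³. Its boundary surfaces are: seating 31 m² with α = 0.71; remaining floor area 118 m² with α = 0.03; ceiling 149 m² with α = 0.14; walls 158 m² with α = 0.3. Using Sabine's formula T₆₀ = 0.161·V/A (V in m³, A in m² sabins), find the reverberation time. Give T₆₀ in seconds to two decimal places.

A = Σ Sᵢαᵢ = 31·0.71 + 118·0.03 + 149·0.14 + 158·0.3 = 93.81 m².
T₆₀ = 0.161 × 481 / 93.81 = 0.826 s.

0.83 s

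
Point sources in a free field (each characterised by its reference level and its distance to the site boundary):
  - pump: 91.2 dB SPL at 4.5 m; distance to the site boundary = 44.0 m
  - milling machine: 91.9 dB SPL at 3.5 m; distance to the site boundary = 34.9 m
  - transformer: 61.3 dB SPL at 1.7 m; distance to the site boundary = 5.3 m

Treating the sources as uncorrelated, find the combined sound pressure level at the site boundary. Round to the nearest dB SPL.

Apply inverse-square spreading to bring every level to the receiver, then sum 10^(L/10).
pump: 91.2 − 20·log₁₀(44.0/4.5) = 91.2 − 19.80 = 71.40 dB SPL.
milling machine: 91.9 − 20·log₁₀(34.9/3.5) = 91.9 − 19.98 = 71.92 dB SPL.
transformer: 61.3 − 20·log₁₀(5.3/1.7) = 61.3 − 9.88 = 51.42 dB SPL.
Σ 10^(L/10) = 2.950e+07 → L_total = 10·log₁₀(2.950e+07) = 74.70 dB SPL.

75 dB SPL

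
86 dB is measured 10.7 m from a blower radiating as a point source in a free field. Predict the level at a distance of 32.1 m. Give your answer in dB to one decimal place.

76.5 dB

Spherical spreading from a point source gives a 20·log₁₀(r₂/r₁) drop.
L₂ = 86 − 20·log₁₀(32.1/10.7) = 86 − 9.542 = 76.46 dB.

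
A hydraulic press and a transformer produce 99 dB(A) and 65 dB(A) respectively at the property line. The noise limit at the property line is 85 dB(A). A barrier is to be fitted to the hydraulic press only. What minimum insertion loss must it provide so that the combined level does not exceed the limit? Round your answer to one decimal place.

14.0 dB

Everything except the hydraulic press sums to 10^(65/10) = 3.162e+06 in linear terms, 65.00 dB(A).
To meet 85 dB(A) overall, the treated hydraulic press may contribute at most 10^(85/10) − 3.162e+06 = 3.131e+08, i.e. 84.96 dB(A).
So the hydraulic press must be reduced from 99 to 84.96 dB(A): IL = 14.04 dB.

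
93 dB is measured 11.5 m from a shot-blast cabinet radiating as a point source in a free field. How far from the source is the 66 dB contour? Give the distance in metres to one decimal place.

257.5 m

For a point source L₁ − L₂ = 20·log₁₀(r₂/r₁), so r₂ = r₁·10^((L₁−L₂)/20).
r₂ = 11.5·10^((93−66)/20) = 11.5·10^(27.0/20) = 257.45 m.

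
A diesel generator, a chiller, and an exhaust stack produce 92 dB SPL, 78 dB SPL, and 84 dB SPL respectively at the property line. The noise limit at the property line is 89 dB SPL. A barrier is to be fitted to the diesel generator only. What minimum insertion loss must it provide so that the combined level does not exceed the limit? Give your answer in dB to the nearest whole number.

5 dB

Everything except the diesel generator sums to 10^(78/10) + 10^(84/10) = 3.143e+08 in linear terms, 84.97 dB SPL.
The limit corresponds to 10^(89/10) = 7.943e+08; subtracting the fixed part leaves 4.800e+08 for the diesel generator, i.e. 86.81 dB SPL.
So the diesel generator must be reduced from 92 to 86.81 dB SPL: IL = 5.19 dB.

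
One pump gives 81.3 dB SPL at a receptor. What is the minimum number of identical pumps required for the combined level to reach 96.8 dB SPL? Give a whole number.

N identical sources give L₁ + 10·log₁₀ N, so require 10·log₁₀ N ≥ 96.8 − 81.3 = 15.5 dB.
N ≥ 10^(15.5/10) = 35.481, so N = 36.

36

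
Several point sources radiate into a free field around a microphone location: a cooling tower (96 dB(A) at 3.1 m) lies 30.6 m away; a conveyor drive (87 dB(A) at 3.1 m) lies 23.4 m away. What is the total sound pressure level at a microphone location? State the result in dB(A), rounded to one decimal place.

First find each source's level at the receiver (point-source: −20·log₁₀(r/r_ref)), then combine on an intensity basis.
cooling tower: 96 − 20·log₁₀(30.6/3.1) = 96 − 19.89 = 76.11 dB(A).
conveyor drive: 87 − 20·log₁₀(23.4/3.1) = 87 − 17.56 = 69.44 dB(A).
Σ 10^(L/10) = 4.965e+07 → L_total = 10·log₁₀(4.965e+07) = 76.96 dB(A).

77.0 dB(A)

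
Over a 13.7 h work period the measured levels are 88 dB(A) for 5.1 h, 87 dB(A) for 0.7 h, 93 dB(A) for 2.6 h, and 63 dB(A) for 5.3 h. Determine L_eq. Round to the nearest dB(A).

Weight each interval's intensity by its duration and average over T = 13.7 h:
Σ tᵢ·10^(Lᵢ/10) = 5.1·10^(88/10) + 0.7·10^(87/10) + 2.6·10^(93/10) + 5.3·10^(63/10) = 8.767e+09.
L_eq = 10·log₁₀(8.767e+09/13.7) = 88.06 dB(A).

88 dB(A)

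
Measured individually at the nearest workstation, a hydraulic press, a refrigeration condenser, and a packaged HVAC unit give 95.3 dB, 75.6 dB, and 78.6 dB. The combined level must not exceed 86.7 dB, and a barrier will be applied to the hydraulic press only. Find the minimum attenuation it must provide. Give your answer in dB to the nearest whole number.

Everything except the hydraulic press sums to 10^(75.6/10) + 10^(78.6/10) = 1.088e+08 in linear terms, 80.36 dB.
The limit corresponds to 10^(86.7/10) = 4.677e+08; subtracting the fixed part leaves 3.590e+08 for the hydraulic press, i.e. 85.55 dB.
Required insertion loss = 95.3 − 85.55 = 9.75 dB.

10 dB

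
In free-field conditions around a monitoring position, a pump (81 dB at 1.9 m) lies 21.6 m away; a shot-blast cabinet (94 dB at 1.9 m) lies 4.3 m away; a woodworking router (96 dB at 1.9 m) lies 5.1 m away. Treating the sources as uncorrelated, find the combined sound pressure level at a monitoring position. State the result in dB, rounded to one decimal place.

Propagate each source to the receiver with L = L_ref − 20·log₁₀(r/r_ref), then add intensities.
pump: 81 − 20·log₁₀(21.6/1.9) = 81 − 21.11 = 59.89 dB.
shot-blast cabinet: 94 − 20·log₁₀(4.3/1.9) = 94 − 7.09 = 86.91 dB.
woodworking router: 96 − 20·log₁₀(5.1/1.9) = 96 − 8.58 = 87.42 dB.
Σ 10^(L/10) = 1.044e+09 → L_total = 10·log₁₀(1.044e+09) = 90.19 dB.

90.2 dB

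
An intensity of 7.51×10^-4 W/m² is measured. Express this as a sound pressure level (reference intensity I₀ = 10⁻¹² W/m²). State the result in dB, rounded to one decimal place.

I/I₀ = 7.51×10^-4/10⁻¹² = 7.51×10^8, and L = 10·log₁₀(I/I₀).
L = 10·(0.8756 + 8) = 88.76 dB.

88.8 dB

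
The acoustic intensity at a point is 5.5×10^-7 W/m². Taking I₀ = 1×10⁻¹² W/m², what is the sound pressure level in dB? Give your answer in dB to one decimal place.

Dividing by I₀ shifts the exponent by 12: I/I₀ = 5.5×10^5.
L = 10·(0.7404 + 5) = 57.40 dB.

57.4 dB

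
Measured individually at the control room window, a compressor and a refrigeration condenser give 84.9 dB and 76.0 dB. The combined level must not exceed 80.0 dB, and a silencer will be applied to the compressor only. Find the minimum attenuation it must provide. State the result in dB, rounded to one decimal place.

7.1 dB

Fixed contribution from the other source: Σ 10^(L/10) = 10^(76.0/10) = 3.981e+07 (76.00 dB).
The limit corresponds to 10^(80.0/10) = 1.000e+08; subtracting the fixed part leaves 6.019e+07 for the compressor, i.e. 77.80 dB.
Required insertion loss = 84.9 − 77.80 = 7.10 dB.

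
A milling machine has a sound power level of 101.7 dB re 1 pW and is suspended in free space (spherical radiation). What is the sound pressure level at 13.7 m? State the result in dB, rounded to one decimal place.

68.0 dB

L_p = L_w − 10·log₁₀(4π·r²) with r = 13.7 m.
4π·r² = 2359 m², 10·log₁₀ of that is 33.727 dB.
L_p = 101.7 − 33.727 = 67.97 dB.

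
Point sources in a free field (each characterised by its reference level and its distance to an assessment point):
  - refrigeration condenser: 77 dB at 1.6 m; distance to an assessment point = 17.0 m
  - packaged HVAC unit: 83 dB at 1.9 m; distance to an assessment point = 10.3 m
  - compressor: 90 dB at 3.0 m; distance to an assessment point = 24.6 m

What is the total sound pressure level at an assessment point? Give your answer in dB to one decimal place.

73.4 dB

Apply inverse-square spreading to bring every level to the receiver, then sum 10^(L/10).
refrigeration condenser: 77 − 20·log₁₀(17.0/1.6) = 77 − 20.53 = 56.47 dB.
packaged HVAC unit: 83 − 20·log₁₀(10.3/1.9) = 83 − 14.68 = 68.32 dB.
compressor: 90 − 20·log₁₀(24.6/3.0) = 90 − 18.28 = 71.72 dB.
Σ 10^(L/10) = 2.211e+07 → L_total = 10·log₁₀(2.211e+07) = 73.44 dB.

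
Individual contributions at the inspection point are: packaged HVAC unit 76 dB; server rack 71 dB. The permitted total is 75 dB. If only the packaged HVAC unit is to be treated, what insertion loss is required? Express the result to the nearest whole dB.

3 dB

The untreated sources together contribute 10^(71/10) = 1.259e+07, i.e. 71.00 dB.
The limit corresponds to 10^(75/10) = 3.162e+07; subtracting the fixed part leaves 1.903e+07 for the packaged HVAC unit, i.e. 72.80 dB.
Required insertion loss = 76 − 72.80 = 3.20 dB.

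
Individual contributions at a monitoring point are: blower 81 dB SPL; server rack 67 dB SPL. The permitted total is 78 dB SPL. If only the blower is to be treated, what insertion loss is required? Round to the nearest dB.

3 dB

Everything except the blower sums to 10^(67/10) = 5.012e+06 in linear terms, 67.00 dB SPL.
The limit corresponds to 10^(78/10) = 6.310e+07; subtracting the fixed part leaves 5.808e+07 for the blower, i.e. 77.64 dB SPL.
Required insertion loss = 81 − 77.64 = 3.36 dB.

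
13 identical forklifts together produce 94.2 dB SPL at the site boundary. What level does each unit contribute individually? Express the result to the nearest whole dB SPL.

83 dB SPL

13 equal contributions raise the level by 10·log₁₀ 13 = 11.139 dB, so each unit alone gives 94.2 − 11.139.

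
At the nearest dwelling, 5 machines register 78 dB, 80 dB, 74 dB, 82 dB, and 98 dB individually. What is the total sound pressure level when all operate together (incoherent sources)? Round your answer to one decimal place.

98.2 dB

Incoherent sources combine by intensity addition: L_total = 10·log₁₀(Σ 10^(L_i/10)).
Σ 10^(L/10) = 10^(78/10) + 10^(80/10) + 10^(74/10) + 10^(82/10) + 10^(98/10) = 6.656e+09.
L_total = 10·log₁₀(6.656e+09) = 98.23 dB.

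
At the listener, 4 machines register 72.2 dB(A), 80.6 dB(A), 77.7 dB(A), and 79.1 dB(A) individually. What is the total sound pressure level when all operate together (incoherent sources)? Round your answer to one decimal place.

84.3 dB(A)

Incoherent sources combine by intensity addition: L_total = 10·log₁₀(Σ 10^(L_i/10)).
Σ 10^(L/10) = 10^(72.2/10) + 10^(80.6/10) + 10^(77.7/10) + 10^(79.1/10) = 2.716e+08.
L_total = 10·log₁₀(2.716e+08) = 84.34 dB(A).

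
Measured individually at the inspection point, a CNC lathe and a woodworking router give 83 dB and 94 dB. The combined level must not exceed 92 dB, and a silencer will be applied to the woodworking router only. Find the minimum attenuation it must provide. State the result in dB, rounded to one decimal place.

2.6 dB

Fixed contribution from the other source: Σ 10^(L/10) = 10^(83/10) = 1.995e+08 (83.00 dB).
To meet 92 dB overall, the treated woodworking router may contribute at most 10^(92/10) − 1.995e+08 = 1.385e+09, i.e. 91.42 dB.
Required insertion loss = 94 − 91.42 = 2.58 dB.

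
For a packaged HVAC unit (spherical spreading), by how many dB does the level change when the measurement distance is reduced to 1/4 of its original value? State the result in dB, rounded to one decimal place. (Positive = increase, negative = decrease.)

+12.0 dB

A point source loses 6 dB per doubling of distance; generally ΔL = −20·log₁₀(r₂/r₁).
ΔL = −20·log₁₀(0.25) = +12.04 dB.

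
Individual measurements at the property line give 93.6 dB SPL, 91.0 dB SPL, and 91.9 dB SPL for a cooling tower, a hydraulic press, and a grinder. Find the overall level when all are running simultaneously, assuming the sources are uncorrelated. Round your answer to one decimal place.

For uncorrelated sources the intensities add, so convert each level to linear form, sum, and take 10·log₁₀ of the total.
Σ 10^(L/10) = 10^(93.6/10) + 10^(91.0/10) + 10^(91.9/10) = 5.099e+09.
L_total = 10·log₁₀(5.099e+09) = 97.07 dB SPL.

97.1 dB SPL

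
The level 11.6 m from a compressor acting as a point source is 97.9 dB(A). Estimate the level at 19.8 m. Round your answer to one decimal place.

Point-source attenuation: ΔL = 20·log₁₀(r₂/r₁) = 20·log₁₀(19.8/11.6) = 4.644 dB.
L₂ = 97.9 − 20·log₁₀(19.8/11.6) = 97.9 − 4.644 = 93.26 dB(A).

93.3 dB(A)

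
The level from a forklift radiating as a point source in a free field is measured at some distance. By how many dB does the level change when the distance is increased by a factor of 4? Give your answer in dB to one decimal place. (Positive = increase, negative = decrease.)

-12.0 dB

A point source loses 6 dB per doubling of distance; generally ΔL = −20·log₁₀(r₂/r₁).
ΔL = −20·log₁₀(4) = -12.04 dB.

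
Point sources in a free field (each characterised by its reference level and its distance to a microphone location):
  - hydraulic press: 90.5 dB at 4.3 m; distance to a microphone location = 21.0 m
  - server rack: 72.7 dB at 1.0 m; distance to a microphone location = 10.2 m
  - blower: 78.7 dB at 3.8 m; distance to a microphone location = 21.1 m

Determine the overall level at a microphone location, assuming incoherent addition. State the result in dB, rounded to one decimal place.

Propagate each source to the receiver with L = L_ref − 20·log₁₀(r/r_ref), then add intensities.
hydraulic press: 90.5 − 20·log₁₀(21.0/4.3) = 90.5 − 13.78 = 76.72 dB.
server rack: 72.7 − 20·log₁₀(10.2/1.0) = 72.7 − 20.17 = 52.53 dB.
blower: 78.7 − 20·log₁₀(21.1/3.8) = 78.7 − 14.89 = 63.81 dB.
Σ 10^(L/10) = 4.963e+07 → L_total = 10·log₁₀(4.963e+07) = 76.96 dB.

77.0 dB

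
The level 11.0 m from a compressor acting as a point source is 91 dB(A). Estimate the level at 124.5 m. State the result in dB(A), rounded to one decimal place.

For a point source, L₂ = L₁ − 20·log₁₀(r₂/r₁).
L₂ = 91 − 20·log₁₀(124.5/11.0) = 91 − 21.076 = 69.92 dB(A).

69.9 dB(A)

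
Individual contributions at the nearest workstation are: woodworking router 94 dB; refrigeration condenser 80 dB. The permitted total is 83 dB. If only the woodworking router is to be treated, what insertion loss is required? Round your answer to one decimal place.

The untreated sources together contribute 10^(80/10) = 1.000e+08, i.e. 80.00 dB.
The limit corresponds to 10^(83/10) = 1.995e+08; subtracting the fixed part leaves 9.953e+07 for the woodworking router, i.e. 79.98 dB.
Required insertion loss = 94 − 79.98 = 14.02 dB.

14.0 dB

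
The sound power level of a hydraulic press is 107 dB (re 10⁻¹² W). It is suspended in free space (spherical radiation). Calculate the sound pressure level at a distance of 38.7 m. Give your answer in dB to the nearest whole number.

64 dB

L_p = L_w − 10·log₁₀(4π·r²) with r = 38.7 m.
4π·r² = 1.882e+04 m², 10·log₁₀ of that is 42.746 dB.
L_p = 107 − 42.746 = 64.25 dB.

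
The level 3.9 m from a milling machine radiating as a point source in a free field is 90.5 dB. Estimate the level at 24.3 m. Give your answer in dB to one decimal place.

74.6 dB

Point-source attenuation: ΔL = 20·log₁₀(r₂/r₁) = 20·log₁₀(24.3/3.9) = 15.891 dB.
L₂ = 90.5 − 20·log₁₀(24.3/3.9) = 90.5 − 15.891 = 74.61 dB.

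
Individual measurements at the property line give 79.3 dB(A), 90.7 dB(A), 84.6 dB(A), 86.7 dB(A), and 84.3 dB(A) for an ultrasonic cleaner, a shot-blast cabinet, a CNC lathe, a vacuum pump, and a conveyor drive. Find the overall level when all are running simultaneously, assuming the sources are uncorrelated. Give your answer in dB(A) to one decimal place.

93.6 dB(A)

For uncorrelated sources the intensities add, so convert each level to linear form, sum, and take 10·log₁₀ of the total.
Σ 10^(L/10) = 10^(79.3/10) + 10^(90.7/10) + 10^(84.6/10) + 10^(86.7/10) + 10^(84.3/10) = 2.285e+09.
L_total = 10·log₁₀(2.285e+09) = 93.59 dB(A).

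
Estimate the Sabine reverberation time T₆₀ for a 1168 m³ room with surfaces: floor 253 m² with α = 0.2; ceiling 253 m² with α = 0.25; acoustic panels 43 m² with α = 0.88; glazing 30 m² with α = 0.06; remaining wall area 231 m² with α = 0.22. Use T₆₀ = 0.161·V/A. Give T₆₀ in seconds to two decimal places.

Total absorption A = 253·0.2 + 253·0.25 + 43·0.88 + 30·0.06 + 231·0.22 = 204.31 m² sabins.
T₆₀ = 0.161 × 1168 / 204.31 = 0.920 s.

0.92 s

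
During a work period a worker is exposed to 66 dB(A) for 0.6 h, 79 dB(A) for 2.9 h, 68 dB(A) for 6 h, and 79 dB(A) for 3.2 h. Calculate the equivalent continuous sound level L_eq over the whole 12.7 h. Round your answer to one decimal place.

76.2 dB(A)

Weight each interval's intensity by its duration and average over T = 12.7 h:
Σ tᵢ·10^(Lᵢ/10) = 0.6·10^(66/10) + 2.9·10^(79/10) + 6·10^(68/10) + 3.2·10^(79/10) = 5.248e+08.
L_eq = 10·log₁₀(5.248e+08/12.7) = 76.16 dB(A).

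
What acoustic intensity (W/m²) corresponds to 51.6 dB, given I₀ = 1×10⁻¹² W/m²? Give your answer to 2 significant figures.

I = I₀·10^(L/10) = 10⁻¹² × 10^(51.6/10) = 10^(-6.840).

1.4e-07 W/m²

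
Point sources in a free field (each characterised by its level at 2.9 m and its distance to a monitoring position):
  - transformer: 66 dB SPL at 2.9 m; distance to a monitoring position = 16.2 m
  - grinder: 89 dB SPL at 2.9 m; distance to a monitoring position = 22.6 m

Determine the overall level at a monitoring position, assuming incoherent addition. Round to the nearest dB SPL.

Propagate each source to the receiver with L = L_ref − 20·log₁₀(r/r_ref), then add intensities.
transformer: 66 − 20·log₁₀(16.2/2.9) = 66 − 14.94 = 51.06 dB SPL.
grinder: 89 − 20·log₁₀(22.6/2.9) = 89 − 17.83 = 71.17 dB SPL.
Σ 10^(L/10) = 1.321e+07 → L_total = 10·log₁₀(1.321e+07) = 71.21 dB SPL.

71 dB SPL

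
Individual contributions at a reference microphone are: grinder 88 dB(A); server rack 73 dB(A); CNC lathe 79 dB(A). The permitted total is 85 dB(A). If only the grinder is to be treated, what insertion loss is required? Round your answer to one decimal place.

Everything except the grinder sums to 10^(73/10) + 10^(79/10) = 9.939e+07 in linear terms, 79.97 dB(A).
The limit corresponds to 10^(85/10) = 3.162e+08; subtracting the fixed part leaves 2.168e+08 for the grinder, i.e. 83.36 dB(A).
So the grinder must be reduced from 88 to 83.36 dB(A): IL = 4.64 dB.

4.6 dB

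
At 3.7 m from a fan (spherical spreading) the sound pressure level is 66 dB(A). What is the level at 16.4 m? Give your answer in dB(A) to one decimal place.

53.1 dB(A)

Point-source attenuation: ΔL = 20·log₁₀(r₂/r₁) = 20·log₁₀(16.4/3.7) = 12.933 dB.
L₂ = 66 − 20·log₁₀(16.4/3.7) = 66 − 12.933 = 53.07 dB(A).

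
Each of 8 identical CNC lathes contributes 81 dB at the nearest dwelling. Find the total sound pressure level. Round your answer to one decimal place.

90.0 dB

L_total = L₁ + 10·log₁₀ N for N identical incoherent sources.
L_total = 81 + 10·log₁₀(8) = 81 + 9.031 = 90.03 dB.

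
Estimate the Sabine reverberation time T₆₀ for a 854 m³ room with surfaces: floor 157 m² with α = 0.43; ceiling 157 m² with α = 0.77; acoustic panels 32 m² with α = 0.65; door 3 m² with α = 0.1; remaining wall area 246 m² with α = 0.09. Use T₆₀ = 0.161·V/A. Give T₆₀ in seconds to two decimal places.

A = Σ Sᵢαᵢ = 157·0.43 + 157·0.77 + 32·0.65 + 3·0.1 + 246·0.09 = 231.64 m².
T₆₀ = 0.161·V/A = 0.161·854/231.64 = 0.594 s.

0.59 s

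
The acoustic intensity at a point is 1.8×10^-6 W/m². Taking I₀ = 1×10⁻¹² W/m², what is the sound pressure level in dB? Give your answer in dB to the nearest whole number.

Dividing by I₀ shifts the exponent by 12: I/I₀ = 1.8×10^6.
L = 10·(0.2553 + 6) = 62.55 dB.

63 dB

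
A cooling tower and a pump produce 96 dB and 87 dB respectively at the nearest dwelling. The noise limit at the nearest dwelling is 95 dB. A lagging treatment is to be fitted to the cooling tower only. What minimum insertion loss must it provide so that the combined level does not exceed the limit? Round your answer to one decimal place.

The untreated sources together contribute 10^(87/10) = 5.012e+08, i.e. 87.00 dB.
The limit corresponds to 10^(95/10) = 3.162e+09; subtracting the fixed part leaves 2.661e+09 for the cooling tower, i.e. 94.25 dB.
So the cooling tower must be reduced from 96 to 94.25 dB: IL = 1.75 dB.

1.7 dB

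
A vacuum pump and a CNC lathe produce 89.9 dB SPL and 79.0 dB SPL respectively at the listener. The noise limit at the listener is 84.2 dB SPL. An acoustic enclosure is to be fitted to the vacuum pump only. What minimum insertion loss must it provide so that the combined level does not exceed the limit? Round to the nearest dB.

Fixed contribution from the other source: Σ 10^(L/10) = 10^(79.0/10) = 7.943e+07 (79.00 dB SPL).
To meet 84.2 dB SPL overall, the treated vacuum pump may contribute at most 10^(84.2/10) − 7.943e+07 = 1.836e+08, i.e. 82.64 dB SPL.
So the vacuum pump must be reduced from 89.9 to 82.64 dB SPL: IL = 7.26 dB.

7 dB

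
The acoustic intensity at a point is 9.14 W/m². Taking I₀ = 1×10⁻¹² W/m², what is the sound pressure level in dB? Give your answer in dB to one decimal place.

L = 10·log₁₀(I/I₀) = 10·log₁₀(9.14/10⁻¹²) = 10·log₁₀(9.14×10^12).
L = 10·(0.9609 + 12) = 129.61 dB.

129.6 dB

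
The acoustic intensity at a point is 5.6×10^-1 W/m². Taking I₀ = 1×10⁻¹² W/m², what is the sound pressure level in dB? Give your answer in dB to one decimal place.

L = 10·log₁₀(I/I₀) = 10·log₁₀(5.6×10^-1/10⁻¹²) = 10·log₁₀(5.6×10^11).
L = 10·(0.7482 + 11) = 117.48 dB.

117.5 dB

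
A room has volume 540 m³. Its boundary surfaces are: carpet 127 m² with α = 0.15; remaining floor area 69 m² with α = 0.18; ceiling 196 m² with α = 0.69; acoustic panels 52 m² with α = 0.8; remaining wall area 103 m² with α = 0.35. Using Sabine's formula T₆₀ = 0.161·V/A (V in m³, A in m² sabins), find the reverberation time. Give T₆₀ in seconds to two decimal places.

A = Σ Sᵢαᵢ = 127·0.15 + 69·0.18 + 196·0.69 + 52·0.8 + 103·0.35 = 244.36 m².
T₆₀ = 0.161·V/A = 0.161·540/244.36 = 0.356 s.

0.36 s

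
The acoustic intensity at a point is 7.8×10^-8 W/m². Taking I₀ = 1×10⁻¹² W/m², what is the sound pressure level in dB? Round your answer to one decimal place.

48.9 dB

I/I₀ = 7.8×10^-8/10⁻¹² = 7.8×10^4, and L = 10·log₁₀(I/I₀).
L = 10·(0.8921 + 4) = 48.92 dB.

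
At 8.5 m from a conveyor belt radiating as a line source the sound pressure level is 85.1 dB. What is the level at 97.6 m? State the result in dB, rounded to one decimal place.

Cylindrical spreading from a line source gives a 10·log₁₀(r₂/r₁) drop.
L₂ = 85.1 − 10·log₁₀(97.6/8.5) = 85.1 − 10.600 = 74.50 dB.

74.5 dB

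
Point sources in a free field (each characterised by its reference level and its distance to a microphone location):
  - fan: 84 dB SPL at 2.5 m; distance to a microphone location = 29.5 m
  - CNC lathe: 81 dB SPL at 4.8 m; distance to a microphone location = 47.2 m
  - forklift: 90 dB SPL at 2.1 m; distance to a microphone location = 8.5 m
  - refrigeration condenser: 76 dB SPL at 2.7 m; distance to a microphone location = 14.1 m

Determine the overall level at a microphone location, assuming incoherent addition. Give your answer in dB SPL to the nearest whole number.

78 dB SPL

Propagate each source to the receiver with L = L_ref − 20·log₁₀(r/r_ref), then add intensities.
fan: 84 − 20·log₁₀(29.5/2.5) = 84 − 21.44 = 62.56 dB SPL.
CNC lathe: 81 − 20·log₁₀(47.2/4.8) = 81 − 19.85 = 61.15 dB SPL.
forklift: 90 − 20·log₁₀(8.5/2.1) = 90 − 12.14 = 77.86 dB SPL.
refrigeration condenser: 76 − 20·log₁₀(14.1/2.7) = 76 − 14.36 = 61.64 dB SPL.
Σ 10^(L/10) = 6.560e+07 → L_total = 10·log₁₀(6.560e+07) = 78.17 dB SPL.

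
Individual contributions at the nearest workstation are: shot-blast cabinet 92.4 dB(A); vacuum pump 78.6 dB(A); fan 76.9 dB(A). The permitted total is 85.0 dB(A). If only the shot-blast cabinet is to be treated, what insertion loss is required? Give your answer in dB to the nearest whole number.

Everything except the shot-blast cabinet sums to 10^(78.6/10) + 10^(76.9/10) = 1.214e+08 in linear terms, 80.84 dB(A).
To meet 85.0 dB(A) overall, the treated shot-blast cabinet may contribute at most 10^(85.0/10) − 1.214e+08 = 1.948e+08, i.e. 82.90 dB(A).
So the shot-blast cabinet must be reduced from 92.4 to 82.90 dB(A): IL = 9.50 dB.

10 dB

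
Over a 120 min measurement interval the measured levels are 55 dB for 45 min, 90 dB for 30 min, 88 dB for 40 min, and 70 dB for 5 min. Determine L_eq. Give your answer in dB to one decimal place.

Weight each interval's intensity by its duration and average over T = 120 min:
Σ tᵢ·10^(Lᵢ/10) = 45·10^(55/10) + 30·10^(90/10) + 40·10^(88/10) + 5·10^(70/10) = 5.530e+10.
L_eq = 10·log₁₀(5.530e+10/120) = 86.64 dB.

86.6 dB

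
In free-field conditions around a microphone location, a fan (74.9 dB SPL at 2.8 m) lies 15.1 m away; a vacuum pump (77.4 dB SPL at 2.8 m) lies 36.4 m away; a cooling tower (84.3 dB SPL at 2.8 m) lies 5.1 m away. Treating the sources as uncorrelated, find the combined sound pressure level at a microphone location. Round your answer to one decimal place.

79.2 dB SPL

Propagate each source to the receiver with L = L_ref − 20·log₁₀(r/r_ref), then add intensities.
fan: 74.9 − 20·log₁₀(15.1/2.8) = 74.9 − 14.64 = 60.26 dB SPL.
vacuum pump: 77.4 − 20·log₁₀(36.4/2.8) = 77.4 − 22.28 = 55.12 dB SPL.
cooling tower: 84.3 − 20·log₁₀(5.1/2.8) = 84.3 − 5.21 = 79.09 dB SPL.
Σ 10^(L/10) = 8.252e+07 → L_total = 10·log₁₀(8.252e+07) = 79.17 dB SPL.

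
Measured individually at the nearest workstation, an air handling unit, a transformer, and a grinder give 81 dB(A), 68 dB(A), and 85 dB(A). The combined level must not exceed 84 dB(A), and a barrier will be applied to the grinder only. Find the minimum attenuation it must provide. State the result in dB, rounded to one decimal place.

Everything except the grinder sums to 10^(81/10) + 10^(68/10) = 1.322e+08 in linear terms, 81.21 dB(A).
To meet 84 dB(A) overall, the treated grinder may contribute at most 10^(84/10) − 1.322e+08 = 1.190e+08, i.e. 80.75 dB(A).
So the grinder must be reduced from 85 to 80.75 dB(A): IL = 4.25 dB.

4.2 dB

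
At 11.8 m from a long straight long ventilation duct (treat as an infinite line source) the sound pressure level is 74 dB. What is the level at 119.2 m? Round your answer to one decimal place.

64.0 dB

For a line source, L₂ = L₁ − 10·log₁₀(r₂/r₁).
L₂ = 74 − 10·log₁₀(119.2/11.8) = 74 − 10.044 = 63.96 dB.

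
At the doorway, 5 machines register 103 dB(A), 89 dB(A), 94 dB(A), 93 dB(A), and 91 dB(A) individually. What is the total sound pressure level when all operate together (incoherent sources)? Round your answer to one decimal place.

For uncorrelated sources the intensities add, so convert each level to linear form, sum, and take 10·log₁₀ of the total.
Σ 10^(L/10) = 10^(103/10) + 10^(89/10) + 10^(94/10) + 10^(93/10) + 10^(91/10) = 2.651e+10.
L_total = 10·log₁₀(2.651e+10) = 104.23 dB(A).

104.2 dB(A)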